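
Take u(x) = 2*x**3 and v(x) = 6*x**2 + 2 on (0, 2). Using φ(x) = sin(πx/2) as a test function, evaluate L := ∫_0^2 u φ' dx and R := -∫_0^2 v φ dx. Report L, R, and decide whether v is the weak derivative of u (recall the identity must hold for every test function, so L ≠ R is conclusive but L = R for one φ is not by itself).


LHS = -48/π + 192/π^3, RHS = -56/π + 192/π^3. No, v is not the weak derivative of u.

u(x) = 2*x**3, classical derivative u'(x) = 6*x**2.
φ(x) = sin(πx/2), so φ'(x) = π*cos(π*x/2)/2.
Note φ(0) = φ(2) = 0, so the boundary term u·φ vanishes.
LHS = ∫_0^2 u(x) φ'(x) dx = ∫_0^2 (π*x^3*cos(π*x/2)) dx. Term by term:
  ∫_0^2 π*x^3*cos(π*x/2) dx = -48/π + 192/π^3.
So LHS = -48/π + 192/π^3.
∫_0^2 v(x) φ(x) dx = ∫_0^2 (6*x^2*sin(π*x/2) + 2*sin(π*x/2)) dx. Term by term:
  ∫_0^2 2*sin(π*x/2) dx = 8/π;  ∫_0^2 6*x^2*sin(π*x/2) dx = -192/π^3 + 48/π.
Sum: 8/π + -192/π^3 + 48/π = -192/π^3 + 56/π.
So RHS = -∫_0^2 v(x) φ(x) dx = -56/π + 192/π^3.
LHS − RHS = 8/π ≠ 0, so the identity fails.
(For a valid weak derivative the identity must hold for EVERY test function, in particular this one. The failure shows v is NOT the weak derivative of u.)
Correct weak derivative would be u'(x) = 6*x**2.


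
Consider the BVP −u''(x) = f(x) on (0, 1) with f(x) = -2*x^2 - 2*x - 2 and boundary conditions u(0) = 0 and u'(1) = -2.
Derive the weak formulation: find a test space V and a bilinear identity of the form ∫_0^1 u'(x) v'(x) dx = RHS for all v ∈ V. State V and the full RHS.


V = {v ∈ H^1(0, 1) : v(0) = 0} (test functions vanish at x = 0 where u is specified); weak form: ∫_0^1 u'v' dx = ∫_0^1 (-2*x^2 - 2*x - 2) v dx − 2·v(1) for all v ∈ V.

Multiply both sides by a test function v and integrate from 0 to 1:
  ∫_0^1 −u''(x) v(x) dx = ∫_0^1 f(x) v(x) dx.
Integrate the LHS by parts once:
  ∫_0^1 −u'' v dx = −[u'(x) v(x)]_0^1 + ∫_0^1 u'(x) v'(x) dx.
Thus ∫_0^1 u'(x) v'(x) dx = ∫_0^1 f(x) v(x) dx + [u'(x) v(x)]_0^1.
Choose V so that boundary terms are either known or forced to vanish.
Mixed BC: u(0) = 0 (Dirichlet) and u'(1) = -2 (Neumann). Define V = {v ∈ H^1(0, 1) : v(0) = 0}. Then [u' v]_0^1 = u'(1)·v(1) − u'(0)·0 = − 2·v(1).
Weak formulation: find u (satisfying any essential BC) such that ∫_0^1 u'(x) v'(x) dx = ∫_0^1 f v dx − 2·v(1) for all v ∈ V (Dirichlet at 0 absorbed into V; Neumann datum at x = 1 contributes the boundary term).
Substituting f(x) = -2*x^2 - 2*x - 2, the right-hand side is ∫_0^1 (-2*x^2 - 2*x - 2) v dx − 2·v(1).


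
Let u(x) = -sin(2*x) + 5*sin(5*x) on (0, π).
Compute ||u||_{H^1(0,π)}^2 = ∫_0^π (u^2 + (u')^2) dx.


||u||_{H^1(0,π)}^2 = 655*π/2

u'(x) = -2*cos(2*x) + 25*cos(5*x).
Expand u² and (u')² and integrate term by term on (0, π), using: for integers n ≥ 1, ∫_0^π sin²(nx) dx = ∫_0^π cos²(nx) dx = π/2; for n ≠ n', ∫_0^π sin(nx)sin(n'x) dx = ∫_0^π cos(nx)cos(n'x) dx = 0; and by product-to-sum, ∫_0^π sin(nx)cos(n'x) dx = ½∫_0^π [sin((n+n')x) + sin((n−n')x)] dx, which is 0 when n+n' is even and 2n/(n²−n'²) when n+n' is odd (it need not vanish on (0, π)).
  u² squared terms: (-1)²·∫sin(2x)² dx = 1·π/2 = π/2;  (5)²·∫sin(5x)² dx = 25·π/2 = 25*π/2.
  u² cross terms: 2·(-1)·(5)·∫sin(2x)·sin(5x) dx = -10·(0) = 0.
  So ∫_0^π u² dx = π/2 + 25*π/2 + 0 = 13*π.
  (u')² squared terms: (-2)²·∫cos(2x)² dx = 4·π/2 = 2*π;  (25)²·∫cos(5x)² dx = 625·π/2 = 625*π/2.
  (u')² cross terms: 2·(-2)·(25)·∫cos(2x)·cos(5x) dx = -100·(0) = 0.
  So ∫_0^π (u')² dx = 2*π + 625*π/2 + 0 = 629*π/2.
||u||_{H^1}^2 = (13*π) + (629*π/2) = 655*π/2.


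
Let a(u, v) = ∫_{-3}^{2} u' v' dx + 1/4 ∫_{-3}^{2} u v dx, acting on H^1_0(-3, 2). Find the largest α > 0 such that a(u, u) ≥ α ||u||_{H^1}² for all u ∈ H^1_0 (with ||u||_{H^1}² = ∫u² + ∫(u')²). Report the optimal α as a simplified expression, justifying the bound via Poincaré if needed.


α = (25/4 + π^2)/(π^2 + 25)

Coercivity of a(·,·) on H^1_0(-3, 2) means a(u, u) ≥ α ||u||_{H^1}² for every u ∈ H^1_0.
The interval has length L = 5, and Poincaré/coercivity depend only on L. Here a(u, u) = ∫(u')² + (1/4)·∫u².
Here 0 < c = 1/4 < 1. The condition a(u,u) ≥ α||u||_{H^1}² reads (1−α)∫(u')² ≥ (α−c)∫u². Any admissible α is ≤ 1 (rapidly oscillating u have ∫u²/∫(u')² → 0), and α = 1 would force 0 ≥ (1−c)∫u², impossible since c < 1; so 1−α > 0. By the sharp Poincaré inequality on H^1_0 of an interval of length L, ∫(u')² ≥ (π/L)²∫u² with equality for the first sine mode sin(π(x−x₀)/L) (x₀ the left endpoint), so the inequality holds for all u iff (1−α)(π/L)² ≥ α − c, i.e. α ≤ ((π/L)² + c)/((π/L)² + 1) = (1 + c(L/π)²)/(1 + (L/π)²). With (π/L)² = π^2/25 and c = 1/4, the largest admissible constant is α = ((π/L)² + c)/((π/L)² + 1).
Simplifying, α = (25/4 + π^2)/(π^2 + 25).


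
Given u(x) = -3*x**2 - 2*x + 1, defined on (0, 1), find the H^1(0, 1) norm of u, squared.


||u||_{H^1}^2 = 467/15

The H^1 norm (squared) on an interval (0, L) is
  ||u||_{H^1}^2 = ∫_0^L u(x)^2 dx + ∫_0^L u'(x)^2 dx.
Compute u'(x) = -6*x - 2.
Then u(x)^2 = 9*x**4 + 12*x**3 - 2*x**2 - 4*x + 1 and u'(x)^2 = 36*x**2 + 24*x + 4.
Integrate each monomial from 0 to 1 using ∫_0^1 c·x^n dx = c·1^(n+1)/(n+1):
  ∫_0^1 u(x)^2 dx = ∫_0^1 (9*x^4 + 12*x^3 - 2*x^2 - 4*x + 1) dx. Term by term:
    ∫_0^1 9*x^4 dx = 9/5;  ∫_0^1 12*x^3 dx = 3;  ∫_0^1 -2*x^2 dx = -2/3;
    ∫_0^1 -4*x dx = -2;  ∫_0^1 1 dx = 1.
  Sum: 9/5 + 3 − 2/3 − 2 + 1 = 47/15.
  ∫_0^1 u'(x)^2 dx = ∫_0^1 (36*x^2 + 24*x + 4) dx. Term by term:
    ∫_0^1 36*x^2 dx = 12;  ∫_0^1 24*x dx = 12;  ∫_0^1 4 dx = 4.
  Sum: 12 + 12 + 4 = 28.
Adding: ||u||_{H^1}^2 = 47/15 + 28 = 467/15.


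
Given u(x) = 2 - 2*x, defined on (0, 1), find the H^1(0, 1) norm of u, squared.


||u||_{H^1}^2 = 16/3

The H^1 norm (squared) on an interval (0, L) is
  ||u||_{H^1}^2 = ∫_0^L u(x)^2 dx + ∫_0^L u'(x)^2 dx.
Compute u'(x) = -2.
Then u(x)^2 = 4*x**2 - 8*x + 4 and u'(x)^2 = 4.
Integrate each monomial from 0 to 1 using ∫_0^1 c·x^n dx = c·1^(n+1)/(n+1):
  ∫_0^1 u(x)^2 dx = ∫_0^1 (4*x^2 - 8*x + 4) dx. Term by term:
    ∫_0^1 4*x^2 dx = 4/3;  ∫_0^1 -8*x dx = -4;  ∫_0^1 4 dx = 4.
  Sum: 4/3 − 4 + 4 = 4/3.
  ∫_0^1 u'(x)^2 dx = ∫_0^1 (4) dx. Term by term:
    ∫_0^1 4 dx = 4.
Adding: ||u||_{H^1}^2 = 4/3 + 4 = 16/3.


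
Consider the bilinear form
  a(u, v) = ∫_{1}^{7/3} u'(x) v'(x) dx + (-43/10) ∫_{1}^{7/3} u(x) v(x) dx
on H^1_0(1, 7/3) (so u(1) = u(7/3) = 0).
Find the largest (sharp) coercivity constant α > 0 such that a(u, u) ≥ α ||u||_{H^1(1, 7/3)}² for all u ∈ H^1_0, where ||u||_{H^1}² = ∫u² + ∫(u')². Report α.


α = (-344 + 45*π^2)/(5*(16 + 9*π^2))

Coercivity of a(·,·) on H^1_0(1, 7/3) means a(u, u) ≥ α ||u||_{H^1}² for every u ∈ H^1_0.
The interval has length L = 4/3, and Poincaré/coercivity depend only on L. Here a(u, u) = ∫(u')² + (-43/10)·∫u².
Here c = -43/10 < 0 with |c| < (π/L)² = 9*π^2/16, so coercivity still holds. The condition a(u,u) ≥ α||u||_{H^1}² reads (1−α)∫(u')² ≥ (α−c)∫u². Any admissible α is ≤ 1 (rapidly oscillating u have ∫u²/∫(u')² → 0), and α = 1 would force 0 ≥ (1−c)∫u², impossible since c < 1; so 1−α > 0. By the sharp Poincaré inequality on H^1_0 of an interval of length L, ∫(u')² ≥ (π/L)²∫u² with equality for the first sine mode sin(π(x−x₀)/L) (x₀ the left endpoint), so the inequality holds for all u iff (1−α)(π/L)² ≥ α − c, i.e. α ≤ ((π/L)² + c)/((π/L)² + 1) = (1 + c(L/π)²)/(1 + (L/π)²). (Direct route, valid since c ≤ 0: Poincaré gives c∫u² ≥ c(L/π)²∫(u')², so a(u,u) ≥ (1 + c(L/π)²)∫(u')², while ||u||_{H^1}² ≤ (1 + (L/π)²)∫(u')²; dividing yields the same α.) With (π/L)² = 9*π^2/16 and c = -43/10, the largest admissible constant is α = ((π/L)² + c)/((π/L)² + 1).
Simplifying, α = (-344 + 45*π^2)/(5*(16 + 9*π^2)).


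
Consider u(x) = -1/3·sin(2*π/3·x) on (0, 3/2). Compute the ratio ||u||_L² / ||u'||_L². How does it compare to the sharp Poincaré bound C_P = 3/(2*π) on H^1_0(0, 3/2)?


||u||_L² / ||u'||_L² = 3/(2*π) = C_P.

u(x) = -1/3·sin(2*π/3·x), so u'(x) = -2*π*cos(2*π*x/3)/9.
Writing u(x) = A·sin(kπx/L) with A = -1/3 and k = 1, use ∫_0^L sin²(kπx/L) dx = L/2 and ∫_0^L cos²(kπx/L) dx = L/2.
u² = 1/9·sin²(2*π/3·x) and (u')² = 4*π^2/81·cos²(2*π/3·x), and each of sin², cos² integrates to L/2 = 3/4 over (0, 3/2).
∫_0^3/2 u² dx = 1/12, so ||u||_L² = sqrt(3)/6.
∫_0^3/2 (u')² dx = π^2/27, so ||u'||_L² = sqrt(3)*π/9.
Ratio ||u||_L² / ||u'||_L² = 3/(2*π).
Sharp Poincaré constant on H^1_0(0, 3/2) is C_P = L/π = 3/(2*π), achieved by sin(2*π/3·x).
This is the k = 1 eigenfunction (up to amplitude), so the ratio equals the sharp Poincaré constant exactly.


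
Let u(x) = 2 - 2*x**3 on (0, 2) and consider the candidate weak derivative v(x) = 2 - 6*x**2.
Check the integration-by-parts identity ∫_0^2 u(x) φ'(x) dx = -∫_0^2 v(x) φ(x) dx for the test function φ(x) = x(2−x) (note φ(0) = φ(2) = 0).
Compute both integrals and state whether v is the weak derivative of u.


LHS = 48/5, RHS = 104/15. No, v is not the weak derivative of u.

u(x) = 2 - 2*x**3, classical derivative u'(x) = -6*x**2.
φ(x) = x(2−x), so φ'(x) = 2 - 2*x.
Note φ(0) = φ(2) = 0, so the boundary term u·φ vanishes.
LHS = ∫_0^2 u(x) φ'(x) dx = ∫_0^2 (4*x^4 - 4*x^3 - 4*x + 4) dx. Term by term:
  ∫_0^2 4*x^4 dx = 128/5;  ∫_0^2 -4*x^3 dx = -16;  ∫_0^2 -4*x dx = -8;
  ∫_0^2 4 dx = 8.
Sum: 128/5 − 16 − 8 + 8 = 48/5.
So LHS = 48/5.
∫_0^2 v(x) φ(x) dx = ∫_0^2 (6*x^4 - 12*x^3 - 2*x^2 + 4*x) dx. Term by term:
  ∫_0^2 6*x^4 dx = 192/5;  ∫_0^2 -12*x^3 dx = -48;  ∫_0^2 -2*x^2 dx = -16/3;
  ∫_0^2 4*x dx = 8.
Sum: 192/5 − 48 − 16/3 + 8 = -104/15.
So RHS = -∫_0^2 v(x) φ(x) dx = 104/15.
LHS − RHS = 8/3 ≠ 0, so the identity fails.
(For a valid weak derivative the identity must hold for EVERY test function, in particular this one. The failure shows v is NOT the weak derivative of u.)
Correct weak derivative would be u'(x) = -6*x**2.


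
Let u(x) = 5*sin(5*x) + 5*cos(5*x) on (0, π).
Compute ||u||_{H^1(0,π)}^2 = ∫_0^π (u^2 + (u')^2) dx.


||u||_{H^1(0,π)}^2 = 650*π

u'(x) = -25*sin(5*x) + 25*cos(5*x).
Expand u² and (u')² and integrate term by term on (0, π), using: for integers n ≥ 1, ∫_0^π sin²(nx) dx = ∫_0^π cos²(nx) dx = π/2; for n ≠ n', ∫_0^π sin(nx)sin(n'x) dx = ∫_0^π cos(nx)cos(n'x) dx = 0; and by product-to-sum, ∫_0^π sin(nx)cos(n'x) dx = ½∫_0^π [sin((n+n')x) + sin((n−n')x)] dx, which is 0 when n+n' is even and 2n/(n²−n'²) when n+n' is odd (it need not vanish on (0, π)).
  u² squared terms: (5)²·∫cos(5x)² dx = 25·π/2 = 25*π/2;  (5)²·∫sin(5x)² dx = 25·π/2 = 25*π/2.
  u² cross terms: 2·(5)·(5)·∫cos(5x)·sin(5x) dx = 50·(0) = 0.
  So ∫_0^π u² dx = 25*π/2 + 25*π/2 + 0 = 25*π.
  (u')² squared terms: (-25)²·∫sin(5x)² dx = 625·π/2 = 625*π/2;  (25)²·∫cos(5x)² dx = 625·π/2 = 625*π/2.
  (u')² cross terms: 2·(-25)·(25)·∫sin(5x)·cos(5x) dx = -1250·(0) = 0.
  So ∫_0^π (u')² dx = 625*π/2 + 625*π/2 + 0 = 625*π.
||u||_{H^1}^2 = (25*π) + (625*π) = 650*π.


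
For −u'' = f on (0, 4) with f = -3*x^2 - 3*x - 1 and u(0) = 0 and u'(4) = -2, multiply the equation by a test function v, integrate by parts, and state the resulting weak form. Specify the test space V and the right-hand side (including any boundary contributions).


V = {v ∈ H^1(0, 4) : v(0) = 0} (test functions vanish at x = 0 where u is specified); weak form: ∫_0^4 u'v' dx = ∫_0^4 (-3*x^2 - 3*x - 1) v dx − 2·v(4) for all v ∈ V.

Multiply both sides by a test function v and integrate from 0 to 4:
  ∫_0^4 −u''(x) v(x) dx = ∫_0^4 f(x) v(x) dx.
Integrate the LHS by parts once:
  ∫_0^4 −u'' v dx = −[u'(x) v(x)]_0^4 + ∫_0^4 u'(x) v'(x) dx.
Thus ∫_0^4 u'(x) v'(x) dx = ∫_0^4 f(x) v(x) dx + [u'(x) v(x)]_0^4.
Choose V so that boundary terms are either known or forced to vanish.
Mixed BC: u(0) = 0 (Dirichlet) and u'(4) = -2 (Neumann). Define V = {v ∈ H^1(0, 4) : v(0) = 0}. Then [u' v]_0^4 = u'(4)·v(4) − u'(0)·0 = − 2·v(4).
Weak formulation: find u (satisfying any essential BC) such that ∫_0^4 u'(x) v'(x) dx = ∫_0^4 f v dx − 2·v(4) for all v ∈ V (Dirichlet at 0 absorbed into V; Neumann datum at x = 4 contributes the boundary term).
Substituting f(x) = -3*x^2 - 3*x - 1, the right-hand side is ∫_0^4 (-3*x^2 - 3*x - 1) v dx − 2·v(4).


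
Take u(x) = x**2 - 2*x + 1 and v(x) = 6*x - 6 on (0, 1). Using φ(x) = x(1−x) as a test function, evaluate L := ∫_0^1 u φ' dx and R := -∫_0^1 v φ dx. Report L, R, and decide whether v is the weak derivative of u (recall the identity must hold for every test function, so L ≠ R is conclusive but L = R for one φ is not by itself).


LHS = 1/6, RHS = 1/2. No, v is not the weak derivative of u.

u(x) = x**2 - 2*x + 1, classical derivative u'(x) = 2*x - 2.
φ(x) = x(1−x), so φ'(x) = 1 - 2*x.
Note φ(0) = φ(1) = 0, so the boundary term u·φ vanishes.
LHS = ∫_0^1 u(x) φ'(x) dx = ∫_0^1 (-2*x^3 + 5*x^2 - 4*x + 1) dx. Term by term:
  ∫_0^1 -2*x^3 dx = -1/2;  ∫_0^1 5*x^2 dx = 5/3;  ∫_0^1 -4*x dx = -2;
  ∫_0^1 1 dx = 1.
Sum: -1/2 + 5/3 − 2 + 1 = 1/6.
So LHS = 1/6.
∫_0^1 v(x) φ(x) dx = ∫_0^1 (-6*x^3 + 12*x^2 - 6*x) dx. Term by term:
  ∫_0^1 -6*x^3 dx = -3/2;  ∫_0^1 12*x^2 dx = 4;  ∫_0^1 -6*x dx = -3.
Sum: -3/2 + 4 − 3 = -1/2.
So RHS = -∫_0^1 v(x) φ(x) dx = 1/2.
LHS − RHS = -1/3 ≠ 0, so the identity fails.
(For a valid weak derivative the identity must hold for EVERY test function, in particular this one. The failure shows v is NOT the weak derivative of u.)
Correct weak derivative would be u'(x) = 2*x - 2.


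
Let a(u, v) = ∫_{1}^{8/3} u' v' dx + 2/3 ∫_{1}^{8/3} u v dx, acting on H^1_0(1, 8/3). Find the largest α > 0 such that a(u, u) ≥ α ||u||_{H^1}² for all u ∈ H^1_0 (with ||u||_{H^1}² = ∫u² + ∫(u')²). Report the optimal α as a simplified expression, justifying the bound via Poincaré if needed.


α = (50 + 27*π^2)/(3*(25 + 9*π^2))

Coercivity of a(·,·) on H^1_0(1, 8/3) means a(u, u) ≥ α ||u||_{H^1}² for every u ∈ H^1_0.
The interval has length L = 5/3, and Poincaré/coercivity depend only on L. Here a(u, u) = ∫(u')² + (2/3)·∫u².
Here 0 < c = 2/3 < 1. The condition a(u,u) ≥ α||u||_{H^1}² reads (1−α)∫(u')² ≥ (α−c)∫u². Any admissible α is ≤ 1 (rapidly oscillating u have ∫u²/∫(u')² → 0), and α = 1 would force 0 ≥ (1−c)∫u², impossible since c < 1; so 1−α > 0. By the sharp Poincaré inequality on H^1_0 of an interval of length L, ∫(u')² ≥ (π/L)²∫u² with equality for the first sine mode sin(π(x−x₀)/L) (x₀ the left endpoint), so the inequality holds for all u iff (1−α)(π/L)² ≥ α − c, i.e. α ≤ ((π/L)² + c)/((π/L)² + 1) = (1 + c(L/π)²)/(1 + (L/π)²). With (π/L)² = 9*π^2/25 and c = 2/3, the largest admissible constant is α = ((π/L)² + c)/((π/L)² + 1).
Simplifying, α = (50 + 27*π^2)/(3*(25 + 9*π^2)).


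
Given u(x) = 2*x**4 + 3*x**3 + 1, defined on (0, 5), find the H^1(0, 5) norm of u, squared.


||u||_{H^1}^2 = 169960940/63

The H^1 norm (squared) on an interval (0, L) is
  ||u||_{H^1}^2 = ∫_0^L u(x)^2 dx + ∫_0^L u'(x)^2 dx.
Compute u'(x) = 8*x**3 + 9*x**2.
Then u(x)^2 = 4*x**8 + 12*x**7 + 9*x**6 + 4*x**4 + 6*x**3 + 1 and u'(x)^2 = 64*x**6 + 144*x**5 + 81*x**4.
Integrate each monomial from 0 to 5 using ∫_0^5 c·x^n dx = c·5^(n+1)/(n+1):
  ∫_0^5 u(x)^2 dx = ∫_0^5 (4*x^8 + 12*x^7 + 9*x^6 + 4*x^4 + 6*x^3 + 1) dx. Term by term:
    ∫_0^5 4*x^8 dx = 7812500/9;  ∫_0^5 12*x^7 dx = 1171875/2;  ∫_0^5 9*x^6 dx = 703125/7;
    ∫_0^5 4*x^4 dx = 2500;  ∫_0^5 6*x^3 dx = 1875/2;  ∫_0^5 1 dx = 5.
  Sum: 7812500/9 + 1171875/2 + 703125/7 + 2500 + 1875/2 + 5 = 98146565/63.
  ∫_0^5 u'(x)^2 dx = ∫_0^5 (64*x^6 + 144*x^5 + 81*x^4) dx. Term by term:
    ∫_0^5 64*x^6 dx = 5000000/7;  ∫_0^5 144*x^5 dx = 375000;  ∫_0^5 81*x^4 dx = 50625.
  Sum: 5000000/7 + 375000 + 50625 = 7979375/7.
Adding: ||u||_{H^1}^2 = 98146565/63 + 7979375/7 = 169960940/63.


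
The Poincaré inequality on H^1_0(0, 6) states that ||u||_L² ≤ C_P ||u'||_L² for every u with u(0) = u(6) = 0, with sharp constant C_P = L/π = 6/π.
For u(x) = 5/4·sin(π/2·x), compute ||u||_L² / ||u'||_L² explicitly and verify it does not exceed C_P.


||u||_L² / ||u'||_L² = 2/π < C_P = 6/π.

u(x) = 5/4·sin(π/2·x), so u'(x) = 5*π*cos(π*x/2)/8.
Writing u(x) = A·sin(kπx/L) with A = 5/4 and k = 3, use ∫_0^L sin²(kπx/L) dx = L/2 and ∫_0^L cos²(kπx/L) dx = L/2.
u² = 25/16·sin²(π/2·x) and (u')² = 25*π^2/64·cos²(π/2·x), and each of sin², cos² integrates to L/2 = 3 over (0, 6).
∫_0^6 u² dx = 75/16, so ||u||_L² = 5*sqrt(3)/4.
∫_0^6 (u')² dx = 75*π^2/64, so ||u'||_L² = 5*sqrt(3)*π/8.
Ratio ||u||_L² / ||u'||_L² = 2/π.
Sharp Poincaré constant on H^1_0(0, 6) is C_P = L/π = 6/π, achieved by sin(π/6·x).
This is the k = 3 harmonic; the ratio L/(kπ) is strictly less than C_P = L/π, consistent with the sharp inequality ||u||_L² ≤ C_P ||u'||_L².


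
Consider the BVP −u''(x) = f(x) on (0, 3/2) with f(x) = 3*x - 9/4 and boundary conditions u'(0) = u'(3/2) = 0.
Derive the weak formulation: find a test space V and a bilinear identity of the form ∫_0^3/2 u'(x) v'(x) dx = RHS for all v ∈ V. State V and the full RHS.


V = H^1(0, 3/2) (no boundary constraint on v; u is determined up to an additive constant); weak form: ∫_0^3/2 u'v' dx = ∫_0^3/2 (3*x - 9/4) v dx for all v ∈ V.

Multiply both sides by a test function v and integrate from 0 to 3/2:
  ∫_0^3/2 −u''(x) v(x) dx = ∫_0^3/2 f(x) v(x) dx.
Integrate the LHS by parts once:
  ∫_0^3/2 −u'' v dx = −[u'(x) v(x)]_0^3/2 + ∫_0^3/2 u'(x) v'(x) dx.
Thus ∫_0^3/2 u'(x) v'(x) dx = ∫_0^3/2 f(x) v(x) dx + [u'(x) v(x)]_0^3/2.
Choose V so that boundary terms are either known or forced to vanish.
u has homogeneous Neumann: u'(0) = u'(3/2) = 0. So [u' v]_0^3/2 = 0·v(3/2) − 0·v(0) = 0 for any v; take V = H^1(0, 3/2).
Weak formulation: find u (satisfying any essential BC) such that ∫_0^3/2 u'(x) v'(x) dx = ∫_0^3/2 f v dx for all v ∈ V (homogeneous Neumann, so boundary terms vanish).
Substituting f(x) = 3*x - 9/4, the right-hand side is ∫_0^3/2 (3*x - 9/4) v dx.
Compatibility check (pure Neumann): taking v ≡ 1 ∈ V gives 0 = ∫_0^3/2 f dx + (0) − (0), i.e. ∫_0^3/2 f dx must equal u'(0) − u'(3/2) = 0. Indeed ∫_0^3/2 (3*x - 9/4) dx = 0, so the data are compatible. The solution is then unique only up to an additive constant (fix it e.g. by requiring ∫_0^3/2 u dx = 0).


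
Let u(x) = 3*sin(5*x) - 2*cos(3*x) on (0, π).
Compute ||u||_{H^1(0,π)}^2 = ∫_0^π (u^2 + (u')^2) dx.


||u||_{H^1(0,π)}^2 = 137*π

u'(x) = 6*sin(3*x) + 15*cos(5*x).
Expand u² and (u')² and integrate term by term on (0, π), using: for integers n ≥ 1, ∫_0^π sin²(nx) dx = ∫_0^π cos²(nx) dx = π/2; for n ≠ n', ∫_0^π sin(nx)sin(n'x) dx = ∫_0^π cos(nx)cos(n'x) dx = 0; and by product-to-sum, ∫_0^π sin(nx)cos(n'x) dx = ½∫_0^π [sin((n+n')x) + sin((n−n')x)] dx, which is 0 when n+n' is even and 2n/(n²−n'²) when n+n' is odd (it need not vanish on (0, π)).
  u² squared terms: (-2)²·∫cos(3x)² dx = 4·π/2 = 2*π;  (3)²·∫sin(5x)² dx = 9·π/2 = 9*π/2.
  u² cross terms: 2·(-2)·(3)·∫cos(3x)·sin(5x) dx = -12·(0) = 0.
  So ∫_0^π u² dx = 2*π + 9*π/2 + 0 = 13*π/2.
  (u')² squared terms: (6)²·∫sin(3x)² dx = 36·π/2 = 18*π;  (15)²·∫cos(5x)² dx = 225·π/2 = 225*π/2.
  (u')² cross terms: 2·(6)·(15)·∫sin(3x)·cos(5x) dx = 180·(0) = 0.
  So ∫_0^π (u')² dx = 18*π + 225*π/2 + 0 = 261*π/2.
||u||_{H^1}^2 = (13*π/2) + (261*π/2) = 137*π.


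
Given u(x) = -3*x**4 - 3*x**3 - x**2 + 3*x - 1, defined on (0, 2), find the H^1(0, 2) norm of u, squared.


||u||_{H^1}^2 = 233192/35

The H^1 norm (squared) on an interval (0, L) is
  ||u||_{H^1}^2 = ∫_0^L u(x)^2 dx + ∫_0^L u'(x)^2 dx.
Compute u'(x) = -12*x**3 - 9*x**2 - 2*x + 3.
Then u(x)^2 = 9*x**8 + 18*x**7 + 15*x**6 - 12*x**5 - 11*x**4 + 11*x**2 - 6*x + 1 and u'(x)^2 = 144*x**6 + 216*x**5 + 129*x**4 - 36*x**3 - 50*x**2 - 12*x + 9.
Integrate each monomial from 0 to 2 using ∫_0^2 c·x^n dx = c·2^(n+1)/(n+1):
  ∫_0^2 u(x)^2 dx = ∫_0^2 (9*x^8 + 18*x^7 + 15*x^6 - 12*x^5 - 11*x^4 + 11*x^2 - 6*x + 1) dx. Term by term:
    ∫_0^2 9*x^8 dx = 512;  ∫_0^2 18*x^7 dx = 576;  ∫_0^2 15*x^6 dx = 1920/7;
    ∫_0^2 -12*x^5 dx = -128;  ∫_0^2 -11*x^4 dx = -352/5;  ∫_0^2 11*x^2 dx = 88/3;
    ∫_0^2 -6*x dx = -12;  ∫_0^2 1 dx = 2.
  Sum: 512 + 576 + 1920/7 − 128 − 352/5 + 88/3 − 12 + 2 = 124238/105.
  ∫_0^2 u'(x)^2 dx = ∫_0^2 (144*x^6 + 216*x^5 + 129*x^4 - 36*x^3 - 50*x^2 - 12*x + 9) dx. Term by term:
    ∫_0^2 144*x^6 dx = 18432/7;  ∫_0^2 216*x^5 dx = 2304;  ∫_0^2 129*x^4 dx = 4128/5;
    ∫_0^2 -36*x^3 dx = -144;  ∫_0^2 -50*x^2 dx = -400/3;  ∫_0^2 -12*x dx = -24;
    ∫_0^2 9 dx = 18.
  Sum: 18432/7 + 2304 + 4128/5 − 144 − 400/3 − 24 + 18 = 575338/105.
Adding: ||u||_{H^1}^2 = 124238/105 + 575338/105 = 233192/35.


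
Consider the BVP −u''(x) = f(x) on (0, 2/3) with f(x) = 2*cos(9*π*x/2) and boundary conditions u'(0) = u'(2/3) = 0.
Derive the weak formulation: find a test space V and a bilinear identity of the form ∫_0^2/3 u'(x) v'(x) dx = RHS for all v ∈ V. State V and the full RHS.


V = H^1(0, 2/3) (no boundary constraint on v; u is determined up to an additive constant); weak form: ∫_0^2/3 u'v' dx = ∫_0^2/3 (2*cos(9*π*x/2)) v dx for all v ∈ V.

Multiply both sides by a test function v and integrate from 0 to 2/3:
  ∫_0^2/3 −u''(x) v(x) dx = ∫_0^2/3 f(x) v(x) dx.
Integrate the LHS by parts once:
  ∫_0^2/3 −u'' v dx = −[u'(x) v(x)]_0^2/3 + ∫_0^2/3 u'(x) v'(x) dx.
Thus ∫_0^2/3 u'(x) v'(x) dx = ∫_0^2/3 f(x) v(x) dx + [u'(x) v(x)]_0^2/3.
Choose V so that boundary terms are either known or forced to vanish.
u has homogeneous Neumann: u'(0) = u'(2/3) = 0. So [u' v]_0^2/3 = 0·v(2/3) − 0·v(0) = 0 for any v; take V = H^1(0, 2/3).
Weak formulation: find u (satisfying any essential BC) such that ∫_0^2/3 u'(x) v'(x) dx = ∫_0^2/3 f v dx for all v ∈ V (homogeneous Neumann, so boundary terms vanish).
Substituting f(x) = 2*cos(9*π*x/2), the right-hand side is ∫_0^2/3 (2*cos(9*π*x/2)) v dx.
Compatibility check (pure Neumann): taking v ≡ 1 ∈ V gives 0 = ∫_0^2/3 f dx + (0) − (0), i.e. ∫_0^2/3 f dx must equal u'(0) − u'(2/3) = 0. Indeed ∫_0^2/3 (2*cos(9*π*x/2)) dx = 0, so the data are compatible. The solution is then unique only up to an additive constant (fix it e.g. by requiring ∫_0^2/3 u dx = 0).


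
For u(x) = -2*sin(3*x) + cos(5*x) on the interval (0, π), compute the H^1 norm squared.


||u||_{H^1(0,π)}^2 = 33*π

u'(x) = -5*sin(5*x) - 6*cos(3*x).
Expand u² and (u')² and integrate term by term on (0, π), using: for integers n ≥ 1, ∫_0^π sin²(nx) dx = ∫_0^π cos²(nx) dx = π/2; for n ≠ n', ∫_0^π sin(nx)sin(n'x) dx = ∫_0^π cos(nx)cos(n'x) dx = 0; and by product-to-sum, ∫_0^π sin(nx)cos(n'x) dx = ½∫_0^π [sin((n+n')x) + sin((n−n')x)] dx, which is 0 when n+n' is even and 2n/(n²−n'²) when n+n' is odd (it need not vanish on (0, π)).
  u² squared terms: (-2)²·∫sin(3x)² dx = 4·π/2 = 2*π;  (1)²·∫cos(5x)² dx = 1·π/2 = π/2.
  u² cross terms: 2·(-2)·(1)·∫sin(3x)·cos(5x) dx = -4·(0) = 0.
  So ∫_0^π u² dx = 2*π + π/2 + 0 = 5*π/2.
  (u')² squared terms: (-6)²·∫cos(3x)² dx = 36·π/2 = 18*π;  (-5)²·∫sin(5x)² dx = 25·π/2 = 25*π/2.
  (u')² cross terms: 2·(-6)·(-5)·∫cos(3x)·sin(5x) dx = 60·(0) = 0.
  So ∫_0^π (u')² dx = 18*π + 25*π/2 + 0 = 61*π/2.
||u||_{H^1}^2 = (5*π/2) + (61*π/2) = 33*π.


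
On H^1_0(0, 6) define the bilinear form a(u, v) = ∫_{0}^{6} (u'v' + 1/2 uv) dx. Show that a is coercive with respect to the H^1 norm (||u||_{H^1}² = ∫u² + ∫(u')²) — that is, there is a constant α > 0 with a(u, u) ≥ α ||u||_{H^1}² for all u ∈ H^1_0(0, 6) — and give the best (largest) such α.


α = (π^2 + 18)/(π^2 + 36)

Coercivity of a(·,·) on H^1_0(0, 6) means a(u, u) ≥ α ||u||_{H^1}² for every u ∈ H^1_0.
The interval has length L = 6, and Poincaré/coercivity depend only on L. Here a(u, u) = ∫(u')² + (1/2)·∫u².
Here 0 < c = 1/2 < 1. The condition a(u,u) ≥ α||u||_{H^1}² reads (1−α)∫(u')² ≥ (α−c)∫u². Any admissible α is ≤ 1 (rapidly oscillating u have ∫u²/∫(u')² → 0), and α = 1 would force 0 ≥ (1−c)∫u², impossible since c < 1; so 1−α > 0. By the sharp Poincaré inequality on H^1_0 of an interval of length L, ∫(u')² ≥ (π/L)²∫u² with equality for the first sine mode sin(π(x−x₀)/L) (x₀ the left endpoint), so the inequality holds for all u iff (1−α)(π/L)² ≥ α − c, i.e. α ≤ ((π/L)² + c)/((π/L)² + 1) = (1 + c(L/π)²)/(1 + (L/π)²). With (π/L)² = π^2/36 and c = 1/2, the largest admissible constant is α = ((π/L)² + c)/((π/L)² + 1).
Simplifying, α = (π^2 + 18)/(π^2 + 36).


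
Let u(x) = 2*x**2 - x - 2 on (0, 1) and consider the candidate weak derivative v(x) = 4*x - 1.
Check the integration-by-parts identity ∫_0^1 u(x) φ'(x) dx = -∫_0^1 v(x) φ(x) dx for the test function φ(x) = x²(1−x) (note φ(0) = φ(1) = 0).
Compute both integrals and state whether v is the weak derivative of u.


LHS = -7/60, RHS = -7/60. Yes, v = u' weakly.

u(x) = 2*x**2 - x - 2, classical derivative u'(x) = 4*x - 1.
φ(x) = x²(1−x), so φ'(x) = x*(2 - 3*x).
Note φ(0) = φ(1) = 0, so the boundary term u·φ vanishes.
LHS = ∫_0^1 u(x) φ'(x) dx = ∫_0^1 (-6*x^4 + 7*x^3 + 4*x^2 - 4*x) dx. Term by term:
  ∫_0^1 -6*x^4 dx = -6/5;  ∫_0^1 7*x^3 dx = 7/4;  ∫_0^1 4*x^2 dx = 4/3;
  ∫_0^1 -4*x dx = -2.
Sum: -6/5 + 7/4 + 4/3 − 2 = -7/60.
So LHS = -7/60.
∫_0^1 v(x) φ(x) dx = ∫_0^1 (-4*x^4 + 5*x^3 - x^2) dx. Term by term:
  ∫_0^1 -4*x^4 dx = -4/5;  ∫_0^1 5*x^3 dx = 5/4;  ∫_0^1 -x^2 dx = -1/3.
Sum: -4/5 + 5/4 − 1/3 = 7/60.
So RHS = -∫_0^1 v(x) φ(x) dx = -7/60.
LHS = RHS, so the identity holds for this test φ.
Moreover u is smooth here and v(x) = u'(x) = 4*x - 1 pointwise, so the identity holds for every test function. Hence v is the weak derivative of u.


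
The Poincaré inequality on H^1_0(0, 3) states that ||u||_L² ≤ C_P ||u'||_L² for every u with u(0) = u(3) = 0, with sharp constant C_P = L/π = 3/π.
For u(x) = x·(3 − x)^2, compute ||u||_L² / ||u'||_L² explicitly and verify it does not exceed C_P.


||u||_L² / ||u'||_L² = 3*sqrt(14)/14 < C_P = 3/π.

u(x) = x·(3 − x)^2, so u'(x) = 3*(x - 3)*(x - 1).
u(x) = x·(3 − x)^2 vanishes at x = 0 and x = 3, so u ∈ H^1_0(0, 3). Differentiate via the product rule and integrate the resulting polynomials term by term.
  ∫_0^3 u² dx = ∫_0^3 (x^6 - 12*x^5 + 54*x^4 - 108*x^3 + 81*x^2) dx. Term by term:
    ∫_0^3 x^6 dx = 2187/7;  ∫_0^3 -12*x^5 dx = -1458;  ∫_0^3 54*x^4 dx = 13122/5;
    ∫_0^3 -108*x^3 dx = -2187;  ∫_0^3 81*x^2 dx = 729.
  Sum: 2187/7 − 1458 + 13122/5 − 2187 + 729 = 729/35.
  ∫_0^3 (u')² dx = ∫_0^3 (9*x^4 - 72*x^3 + 198*x^2 - 216*x + 81) dx. Term by term:
    ∫_0^3 9*x^4 dx = 2187/5;  ∫_0^3 -72*x^3 dx = -1458;  ∫_0^3 198*x^2 dx = 1782;
    ∫_0^3 -216*x dx = -972;  ∫_0^3 81 dx = 243.
  Sum: 2187/5 − 1458 + 1782 − 972 + 243 = 162/5.
∫_0^3 u² dx = 729/35, so ||u||_L² = 27*sqrt(35)/35.
∫_0^3 (u')² dx = 162/5, so ||u'||_L² = 9*sqrt(10)/5.
Ratio ||u||_L² / ||u'||_L² = 3*sqrt(14)/14.
Sharp Poincaré constant on H^1_0(0, 3) is C_P = L/π = 3/π, achieved by sin(π/3·x).
A polynomial bump cannot attain the sharp Poincaré constant (only the first sine eigenfunction does), so the ratio is strictly less than C_P, consistent with ||u||_L² ≤ C_P ||u'||_L².


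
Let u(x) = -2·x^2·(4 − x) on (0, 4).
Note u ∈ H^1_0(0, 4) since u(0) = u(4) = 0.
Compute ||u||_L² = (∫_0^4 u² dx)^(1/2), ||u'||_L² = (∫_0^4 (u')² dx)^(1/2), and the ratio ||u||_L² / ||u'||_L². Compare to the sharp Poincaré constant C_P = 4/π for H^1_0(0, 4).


||u||_L² / ||u'||_L² = 2*sqrt(14)/7 < C_P = 4/π.

u(x) = -2·x^2·(4 − x), so u'(x) = 2*x*(3*x - 8).
u(x) = -2·x^2·(4 − x) vanishes at x = 0 and x = 4, so u ∈ H^1_0(0, 4). Differentiate via the product rule and integrate the resulting polynomials term by term.
  ∫_0^4 u² dx = ∫_0^4 (4*x^6 - 32*x^5 + 64*x^4) dx. Term by term:
    ∫_0^4 4*x^6 dx = 65536/7;  ∫_0^4 -32*x^5 dx = -65536/3;  ∫_0^4 64*x^4 dx = 65536/5.
  Sum: 65536/7 − 65536/3 + 65536/5 = 65536/105.
  ∫_0^4 (u')² dx = ∫_0^4 (36*x^4 - 192*x^3 + 256*x^2) dx. Term by term:
    ∫_0^4 36*x^4 dx = 36864/5;  ∫_0^4 -192*x^3 dx = -12288;  ∫_0^4 256*x^2 dx = 16384/3.
  Sum: 36864/5 − 12288 + 16384/3 = 8192/15.
∫_0^4 u² dx = 65536/105, so ||u||_L² = 256*sqrt(105)/105.
∫_0^4 (u')² dx = 8192/15, so ||u'||_L² = 64*sqrt(30)/15.
Ratio ||u||_L² / ||u'||_L² = 2*sqrt(14)/7.
Sharp Poincaré constant on H^1_0(0, 4) is C_P = L/π = 4/π, achieved by sin(π/4·x).
A polynomial bump cannot attain the sharp Poincaré constant (only the first sine eigenfunction does), so the ratio is strictly less than C_P, consistent with ||u||_L² ≤ C_P ||u'||_L².


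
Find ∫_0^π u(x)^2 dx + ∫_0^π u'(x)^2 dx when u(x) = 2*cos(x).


||u||_{H^1(0,π)}^2 = 4*π

u'(x) = -2*sin(x).
Expand u² and (u')² and integrate term by term on (0, π), using: for integers n ≥ 1, ∫_0^π sin²(nx) dx = ∫_0^π cos²(nx) dx = π/2; for n ≠ n', ∫_0^π sin(nx)sin(n'x) dx = ∫_0^π cos(nx)cos(n'x) dx = 0; and by product-to-sum, ∫_0^π sin(nx)cos(n'x) dx = ½∫_0^π [sin((n+n')x) + sin((n−n')x)] dx, which is 0 when n+n' is even and 2n/(n²−n'²) when n+n' is odd (it need not vanish on (0, π)).
  u² squared terms: (2)²·∫cos(x)² dx = 4·π/2 = 2*π.
  So ∫_0^π u² dx = 2*π.
  (u')² squared terms: (-2)²·∫sin(x)² dx = 4·π/2 = 2*π.
  So ∫_0^π (u')² dx = 2*π.
||u||_{H^1}^2 = (2*π) + (2*π) = 4*π.


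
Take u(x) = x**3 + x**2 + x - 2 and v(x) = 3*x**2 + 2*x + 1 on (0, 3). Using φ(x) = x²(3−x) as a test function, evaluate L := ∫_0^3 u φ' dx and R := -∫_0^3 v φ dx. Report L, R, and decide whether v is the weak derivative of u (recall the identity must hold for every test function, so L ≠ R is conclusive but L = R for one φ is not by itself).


LHS = -2079/20, RHS = -2079/20. Yes, v = u' weakly.

u(x) = x**3 + x**2 + x - 2, classical derivative u'(x) = 3*x**2 + 2*x + 1.
φ(x) = x²(3−x), so φ'(x) = 3*x*(2 - x).
Note φ(0) = φ(3) = 0, so the boundary term u·φ vanishes.
LHS = ∫_0^3 u(x) φ'(x) dx = ∫_0^3 (-3*x^5 + 3*x^4 + 3*x^3 + 12*x^2 - 12*x) dx. Term by term:
  ∫_0^3 -3*x^5 dx = -729/2;  ∫_0^3 3*x^4 dx = 729/5;  ∫_0^3 3*x^3 dx = 243/4;
  ∫_0^3 12*x^2 dx = 108;  ∫_0^3 -12*x dx = -54.
Sum: -729/2 + 729/5 + 243/4 + 108 − 54 = -2079/20.
So LHS = -2079/20.
∫_0^3 v(x) φ(x) dx = ∫_0^3 (-3*x^5 + 7*x^4 + 5*x^3 + 3*x^2) dx. Term by term:
  ∫_0^3 -3*x^5 dx = -729/2;  ∫_0^3 7*x^4 dx = 1701/5;  ∫_0^3 5*x^3 dx = 405/4;
  ∫_0^3 3*x^2 dx = 27.
Sum: -729/2 + 1701/5 + 405/4 + 27 = 2079/20.
So RHS = -∫_0^3 v(x) φ(x) dx = -2079/20.
LHS = RHS, so the identity holds for this test φ.
Moreover u is smooth here and v(x) = u'(x) = 3*x**2 + 2*x + 1 pointwise, so the identity holds for every test function. Hence v is the weak derivative of u.


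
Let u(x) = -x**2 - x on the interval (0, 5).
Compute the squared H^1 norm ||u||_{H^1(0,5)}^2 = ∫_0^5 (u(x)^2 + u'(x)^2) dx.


||u||_{H^1}^2 = 7205/6

The H^1 norm (squared) on an interval (0, L) is
  ||u||_{H^1}^2 = ∫_0^L u(x)^2 dx + ∫_0^L u'(x)^2 dx.
Compute u'(x) = -2*x - 1.
Then u(x)^2 = x**4 + 2*x**3 + x**2 and u'(x)^2 = 4*x**2 + 4*x + 1.
Integrate each monomial from 0 to 5 using ∫_0^5 c·x^n dx = c·5^(n+1)/(n+1):
  ∫_0^5 u(x)^2 dx = ∫_0^5 (x^4 + 2*x^3 + x^2) dx. Term by term:
    ∫_0^5 x^4 dx = 625;  ∫_0^5 2*x^3 dx = 625/2;  ∫_0^5 x^2 dx = 125/3.
  Sum: 625 + 625/2 + 125/3 = 5875/6.
  ∫_0^5 u'(x)^2 dx = ∫_0^5 (4*x^2 + 4*x + 1) dx. Term by term:
    ∫_0^5 4*x^2 dx = 500/3;  ∫_0^5 4*x dx = 50;  ∫_0^5 1 dx = 5.
  Sum: 500/3 + 50 + 5 = 665/3.
Adding: ||u||_{H^1}^2 = 5875/6 + 665/3 = 7205/6.


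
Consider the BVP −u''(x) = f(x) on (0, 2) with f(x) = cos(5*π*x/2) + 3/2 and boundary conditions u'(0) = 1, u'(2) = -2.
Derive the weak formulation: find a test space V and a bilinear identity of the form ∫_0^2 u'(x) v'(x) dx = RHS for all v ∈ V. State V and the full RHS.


V = H^1(0, 2) (v unrestricted at boundary; u is determined up to an additive constant); weak form: ∫_0^2 u'v' dx = ∫_0^2 (cos(5*π*x/2) + 3/2) v dx − 2·v(2) − v(0) for all v ∈ V.

Multiply both sides by a test function v and integrate from 0 to 2:
  ∫_0^2 −u''(x) v(x) dx = ∫_0^2 f(x) v(x) dx.
Integrate the LHS by parts once:
  ∫_0^2 −u'' v dx = −[u'(x) v(x)]_0^2 + ∫_0^2 u'(x) v'(x) dx.
Thus ∫_0^2 u'(x) v'(x) dx = ∫_0^2 f(x) v(x) dx + [u'(x) v(x)]_0^2.
Choose V so that boundary terms are either known or forced to vanish.
u has inhomogeneous Neumann u'(0) = 1, u'(2) = -2. [u' v]_0^2 = (-2)·v(2) − (1)·v(0) = − 2·v(2) − v(0). Take V = H^1(0, 2); boundary term becomes part of RHS.
Weak formulation: find u (satisfying any essential BC) such that ∫_0^2 u'(x) v'(x) dx = ∫_0^2 f v dx − 2·v(2) − v(0) for all v ∈ V (Neumann data are natural BCs: they enter the RHS as boundary terms).
Substituting f(x) = cos(5*π*x/2) + 3/2, the right-hand side is ∫_0^2 (cos(5*π*x/2) + 3/2) v dx − 2·v(2) − v(0).
Compatibility check (pure Neumann): taking v ≡ 1 ∈ V gives 0 = ∫_0^2 f dx + (-2) − (1), i.e. ∫_0^2 f dx must equal u'(0) − u'(2) = 3. Indeed ∫_0^2 (cos(5*π*x/2) + 3/2) dx = 3, so the data are compatible. The solution is then unique only up to an additive constant (fix it e.g. by requiring ∫_0^2 u dx = 0).


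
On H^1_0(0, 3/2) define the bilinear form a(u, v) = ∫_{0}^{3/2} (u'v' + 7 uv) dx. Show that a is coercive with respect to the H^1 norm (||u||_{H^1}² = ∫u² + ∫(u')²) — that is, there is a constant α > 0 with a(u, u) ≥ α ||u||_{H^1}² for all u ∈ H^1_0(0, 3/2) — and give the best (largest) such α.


α = 1

Coercivity of a(·,·) on H^1_0(0, 3/2) means a(u, u) ≥ α ||u||_{H^1}² for every u ∈ H^1_0.
The interval has length L = 3/2, and Poincaré/coercivity depend only on L. Here a(u, u) = ∫(u')² + (7)·∫u².
Here c = 7 ≥ 1, so a(u,u) = ∫(u')² + c∫u² ≥ ∫(u')² + ∫u² = ||u||_{H^1}², i.e. α = 1 works. No larger α is possible: a(u,u) ≥ α||u||_{H^1}² means (1−α)∫(u')² ≥ (α−c)∫u², and for the modes u_n = sin(nπ(x−x₀)/L) (x₀ the left endpoint) one has ∫u_n²/∫(u_n')² = (L/(nπ))² → 0, so a(u_n,u_n)/||u_n||_{H^1}² → 1. Hence the optimal constant is α = 1.
Therefore α = 1.


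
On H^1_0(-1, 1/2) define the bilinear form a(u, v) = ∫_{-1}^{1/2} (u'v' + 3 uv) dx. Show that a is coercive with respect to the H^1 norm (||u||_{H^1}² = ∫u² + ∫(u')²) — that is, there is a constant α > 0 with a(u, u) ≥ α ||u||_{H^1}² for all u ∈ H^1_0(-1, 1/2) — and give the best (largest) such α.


α = 1

Coercivity of a(·,·) on H^1_0(-1, 1/2) means a(u, u) ≥ α ||u||_{H^1}² for every u ∈ H^1_0.
The interval has length L = 3/2, and Poincaré/coercivity depend only on L. Here a(u, u) = ∫(u')² + (3)·∫u².
Here c = 3 ≥ 1, so a(u,u) = ∫(u')² + c∫u² ≥ ∫(u')² + ∫u² = ||u||_{H^1}², i.e. α = 1 works. No larger α is possible: a(u,u) ≥ α||u||_{H^1}² means (1−α)∫(u')² ≥ (α−c)∫u², and for the modes u_n = sin(nπ(x−x₀)/L) (x₀ the left endpoint) one has ∫u_n²/∫(u_n')² = (L/(nπ))² → 0, so a(u_n,u_n)/||u_n||_{H^1}² → 1. Hence the optimal constant is α = 1.
Therefore α = 1.


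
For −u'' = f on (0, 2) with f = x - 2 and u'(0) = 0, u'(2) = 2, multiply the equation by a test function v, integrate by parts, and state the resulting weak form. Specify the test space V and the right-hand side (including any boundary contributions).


V = H^1(0, 2) (v unrestricted at boundary; u is determined up to an additive constant); weak form: ∫_0^2 u'v' dx = ∫_0^2 (x - 2) v dx + 2·v(2) for all v ∈ V.

Multiply both sides by a test function v and integrate from 0 to 2:
  ∫_0^2 −u''(x) v(x) dx = ∫_0^2 f(x) v(x) dx.
Integrate the LHS by parts once:
  ∫_0^2 −u'' v dx = −[u'(x) v(x)]_0^2 + ∫_0^2 u'(x) v'(x) dx.
Thus ∫_0^2 u'(x) v'(x) dx = ∫_0^2 f(x) v(x) dx + [u'(x) v(x)]_0^2.
Choose V so that boundary terms are either known or forced to vanish.
u has inhomogeneous Neumann u'(0) = 0, u'(2) = 2. [u' v]_0^2 = (2)·v(2) − (0)·v(0) = 2·v(2). Take V = H^1(0, 2); boundary term becomes part of RHS.
Weak formulation: find u (satisfying any essential BC) such that ∫_0^2 u'(x) v'(x) dx = ∫_0^2 f v dx + 2·v(2) for all v ∈ V (Neumann data are natural BCs: they enter the RHS as boundary terms).
Substituting f(x) = x - 2, the right-hand side is ∫_0^2 (x - 2) v dx + 2·v(2).
Compatibility check (pure Neumann): taking v ≡ 1 ∈ V gives 0 = ∫_0^2 f dx + (2) − (0), i.e. ∫_0^2 f dx must equal u'(0) − u'(2) = -2. Indeed ∫_0^2 (x - 2) dx = -2, so the data are compatible. The solution is then unique only up to an additive constant (fix it e.g. by requiring ∫_0^2 u dx = 0).


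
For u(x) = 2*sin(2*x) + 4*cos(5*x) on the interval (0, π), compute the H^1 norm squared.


||u||_{H^1(0,π)}^2 = -1664/21 + 218*π

u'(x) = -20*sin(5*x) + 4*cos(2*x).
Expand u² and (u')² and integrate term by term on (0, π), using: for integers n ≥ 1, ∫_0^π sin²(nx) dx = ∫_0^π cos²(nx) dx = π/2; for n ≠ n', ∫_0^π sin(nx)sin(n'x) dx = ∫_0^π cos(nx)cos(n'x) dx = 0; and by product-to-sum, ∫_0^π sin(nx)cos(n'x) dx = ½∫_0^π [sin((n+n')x) + sin((n−n')x)] dx, which is 0 when n+n' is even and 2n/(n²−n'²) when n+n' is odd (it need not vanish on (0, π)).
  u² squared terms: (2)²·∫sin(2x)² dx = 4·π/2 = 2*π;  (4)²·∫cos(5x)² dx = 16·π/2 = 8*π.
  u² cross terms: 2·(2)·(4)·∫sin(2x)·cos(5x) dx = 16·(-4/21) = -64/21.
  So ∫_0^π u² dx = 2*π + 8*π − 64/21 = -64/21 + 10*π.
  (u')² squared terms: (-20)²·∫sin(5x)² dx = 400·π/2 = 200*π;  (4)²·∫cos(2x)² dx = 16·π/2 = 8*π.
  (u')² cross terms: 2·(-20)·(4)·∫sin(5x)·cos(2x) dx = -160·(10/21) = -1600/21.
  So ∫_0^π (u')² dx = 200*π + 8*π − 1600/21 = -1600/21 + 208*π.
||u||_{H^1}^2 = (-64/21 + 10*π) + (-1600/21 + 208*π) = -1664/21 + 218*π.


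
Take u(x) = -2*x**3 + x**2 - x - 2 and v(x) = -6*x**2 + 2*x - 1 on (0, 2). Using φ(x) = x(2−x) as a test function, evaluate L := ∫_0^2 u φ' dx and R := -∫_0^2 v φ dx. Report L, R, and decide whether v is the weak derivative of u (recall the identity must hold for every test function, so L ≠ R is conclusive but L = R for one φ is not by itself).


LHS = 124/15, RHS = 124/15. Yes, v = u' weakly.

u(x) = -2*x**3 + x**2 - x - 2, classical derivative u'(x) = -6*x**2 + 2*x - 1.
φ(x) = x(2−x), so φ'(x) = 2 - 2*x.
Note φ(0) = φ(2) = 0, so the boundary term u·φ vanishes.
LHS = ∫_0^2 u(x) φ'(x) dx = ∫_0^2 (4*x^4 - 6*x^3 + 4*x^2 + 2*x - 4) dx. Term by term:
  ∫_0^2 4*x^4 dx = 128/5;  ∫_0^2 -6*x^3 dx = -24;  ∫_0^2 4*x^2 dx = 32/3;
  ∫_0^2 2*x dx = 4;  ∫_0^2 -4 dx = -8.
Sum: 128/5 − 24 + 32/3 + 4 − 8 = 124/15.
So LHS = 124/15.
∫_0^2 v(x) φ(x) dx = ∫_0^2 (6*x^4 - 14*x^3 + 5*x^2 - 2*x) dx. Term by term:
  ∫_0^2 6*x^4 dx = 192/5;  ∫_0^2 -14*x^3 dx = -56;  ∫_0^2 5*x^2 dx = 40/3;
  ∫_0^2 -2*x dx = -4.
Sum: 192/5 − 56 + 40/3 − 4 = -124/15.
So RHS = -∫_0^2 v(x) φ(x) dx = 124/15.
LHS = RHS, so the identity holds for this test φ.
Moreover u is smooth here and v(x) = u'(x) = -6*x**2 + 2*x - 1 pointwise, so the identity holds for every test function. Hence v is the weak derivative of u.


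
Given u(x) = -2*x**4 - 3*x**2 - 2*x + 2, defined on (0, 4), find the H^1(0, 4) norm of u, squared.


||u||_{H^1}^2 = 101837024/315

The H^1 norm (squared) on an interval (0, L) is
  ||u||_{H^1}^2 = ∫_0^L u(x)^2 dx + ∫_0^L u'(x)^2 dx.
Compute u'(x) = -8*x**3 - 6*x - 2.
Then u(x)^2 = 4*x**8 + 12*x**6 + 8*x**5 + x**4 + 12*x**3 - 8*x**2 - 8*x + 4 and u'(x)^2 = 64*x**6 + 96*x**4 + 32*x**3 + 36*x**2 + 24*x + 4.
Integrate each monomial from 0 to 4 using ∫_0^4 c·x^n dx = c·4^(n+1)/(n+1):
  ∫_0^4 u(x)^2 dx = ∫_0^4 (4*x^8 + 12*x^6 + 8*x^5 + x^4 + 12*x^3 - 8*x^2 - 8*x + 4) dx. Term by term:
    ∫_0^4 4*x^8 dx = 1048576/9;  ∫_0^4 12*x^6 dx = 196608/7;  ∫_0^4 8*x^5 dx = 16384/3;
    ∫_0^4 x^4 dx = 1024/5;  ∫_0^4 12*x^3 dx = 768;  ∫_0^4 -8*x^2 dx = -512/3;
    ∫_0^4 -8*x dx = -64;  ∫_0^4 4 dx = 16.
  Sum: 1048576/9 + 196608/7 + 16384/3 + 1024/5 + 768 − 512/3 − 64 + 16 = 47505392/315.
  ∫_0^4 u'(x)^2 dx = ∫_0^4 (64*x^6 + 96*x^4 + 32*x^3 + 36*x^2 + 24*x + 4) dx. Term by term:
    ∫_0^4 64*x^6 dx = 1048576/7;  ∫_0^4 96*x^4 dx = 98304/5;  ∫_0^4 32*x^3 dx = 2048;
    ∫_0^4 36*x^2 dx = 768;  ∫_0^4 24*x dx = 192;  ∫_0^4 4 dx = 16.
  Sum: 1048576/7 + 98304/5 + 2048 + 768 + 192 + 16 = 6036848/35.
Adding: ||u||_{H^1}^2 = 47505392/315 + 6036848/35 = 101837024/315.
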